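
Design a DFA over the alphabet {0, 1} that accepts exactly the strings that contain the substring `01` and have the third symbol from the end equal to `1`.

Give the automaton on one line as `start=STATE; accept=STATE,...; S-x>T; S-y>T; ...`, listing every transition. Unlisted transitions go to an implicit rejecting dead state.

start=A; accept=H,I,J,K; A-0>B; A-1>C; B-0>B; B-1>D; C-0>E; C-1>C; D-0>F; D-1>G; E-0>B; E-1>H; F-0>I; F-1>H; G-0>J; G-1>K; H-0>F; H-1>G; I-0>B; I-1>D; J-0>I; J-1>H; K-0>J; K-1>K

Run two small machines in parallel and take their product. One (3 states) tracks whether and how much of `01` has been seen; the other (15 states) tracks the last 3 symbols read. Each combined state is a pair, one component from each; accept when both components accept. After merging equivalent states the machine shrinks.
An 11-state machine:
       0  1 
>  A   B  C 
   B   B  D 
   C   E  C 
   D   F  G 
   E   B  H 
   F   I  H 
   G   J  K 
 * H   F  G 
 * I   B  D 
 * J   I  H 
 * K   J  K 
(> = start, * = accepting)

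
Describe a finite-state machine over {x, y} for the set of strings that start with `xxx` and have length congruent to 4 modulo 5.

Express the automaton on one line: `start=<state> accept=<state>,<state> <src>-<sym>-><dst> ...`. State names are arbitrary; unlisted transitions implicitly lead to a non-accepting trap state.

Build one automaton per condition and run them in lockstep. One (5 states) tracks whether the input so far still matches the prefix `xxx`; the other (5 states) tracks the input length modulo 5. Each combined state is a pair, one component from each; accept when both components accept. Minimizing collapses redundant product states.
With 9 states:
        x   y  
>  s0   s1  s2 
   s1   s3  s2 
   s2   s2  s2 
   s3   s4  s2 
   s4   s5  s5 
 * s5   s6  s6 
   s6   s7  s7 
   s7   s8  s8 
   s8   s4  s4 
(> = start, * = accepting)

start=s0 accept=s5 s0-x->s1 s0-y->s2 s1-x->s3 s1-y->s2 s2-x->s2 s2-y->s2 s3-x->s4 s3-y->s2 s4-x->s5 s4-y->s5 s5-x->s6 s5-y->s6 s6-x->s7 s6-y->s7 s7-x->s8 s7-y->s8 s8-x->s4 s8-y->s4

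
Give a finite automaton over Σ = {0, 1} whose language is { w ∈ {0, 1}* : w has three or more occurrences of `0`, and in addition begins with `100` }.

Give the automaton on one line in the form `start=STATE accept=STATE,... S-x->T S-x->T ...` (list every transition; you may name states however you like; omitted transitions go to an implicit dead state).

start=s0 accept=s9,s10 s0-0->s1 s0-1->s2 s1-0->s3 s1-1->s1 s2-0->s4 s2-1->s5 s3-0->s6 s3-1->s3 s4-0->s7 s4-1->s1 s5-0->s1 s5-1->s5 s6-0->s8 s6-1->s6 s7-0->s9 s7-1->s7 s8-0->s8 s8-1->s8 s9-0->s10 s9-1->s9 s10-0->s10 s10-1->s10

Run two small machines in parallel and take their product. The first has 5 states tracking the count of `0`s, saturating at 4; the second has 5 states tracking whether the input so far still matches the prefix `100`. A product state is a pair (one from each), accepting exactly when both do.
          0    1  
>  s0     s1   s2 
   s1     s3   s1 
   s2     s4   s5 
   s3     s6   s3 
   s4     s7   s1 
   s5     s1   s5 
   s6     s8   s6 
   s7     s9   s7 
   s8     s8   s8 
 * s9    s10   s9 
 * s10   s10  s10 
(> = start, * = accepting)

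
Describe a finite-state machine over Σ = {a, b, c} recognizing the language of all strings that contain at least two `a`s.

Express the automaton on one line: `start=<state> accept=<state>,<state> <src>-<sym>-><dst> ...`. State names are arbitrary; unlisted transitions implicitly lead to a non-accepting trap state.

Only the number of `a`s matters, and only up to 3. Make a chain S0 → S1 → S2 → S3 advanced by each `a` (with S3 absorbing); every other symbol self-loops. The accepting set is {S2, S3}.
4 states suffice.
        a   b   c  
>  S0   S1  S0  S0 
   S1   S2  S1  S1 
 * S2   S3  S2  S2 
 * S3   S3  S3  S3 
(> = start, * = accepting)

start=S0 accept=S2,S3 S0-a->S1 S0-b->S0 S0-c->S0 S1-a->S2 S1-b->S1 S1-c->S1 S2-a->S3 S2-b->S2 S2-c->S2 S3-a->S3 S3-b->S3 S3-c->S3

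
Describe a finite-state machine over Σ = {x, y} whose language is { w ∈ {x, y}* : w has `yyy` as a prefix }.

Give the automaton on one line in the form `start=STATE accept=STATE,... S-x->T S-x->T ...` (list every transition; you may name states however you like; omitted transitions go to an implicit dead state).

start=q0 accept=q3 q0-x->q4 q0-y->q1 q1-x->q4 q1-y->q2 q2-x->q4 q2-y->q3 q3-x->q3 q3-y->q3 q4-x->q4 q4-y->q4

Walk along `yyy` while the input agrees: from q0 take `y` to q1, and so on. Any deviation drops to the rejecting sink q4. Once q3 is reached the prefix is confirmed and every continuation is accepted.
        x   y  
>  q0   q4  q1 
   q1   q4  q2 
   q2   q4  q3 
 * q3   q3  q3 
   q4   q4  q4 
(> = start, * = accepting)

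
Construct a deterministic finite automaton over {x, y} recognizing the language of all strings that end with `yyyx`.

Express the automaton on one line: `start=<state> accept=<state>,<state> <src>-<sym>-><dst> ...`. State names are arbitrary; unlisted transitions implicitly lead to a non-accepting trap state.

Let each state record the length of the longest suffix of the input read so far that is also a prefix of `yyyx`. s1 means the last symbol is `y`; s2 means the last 2 symbols are `yy`; s3 means the last 3 symbols are `yyy`; s4 means the last 4 symbols are `yyyx`. Accept only at s4, where the string currently ends in `yyyx`.
        x   y  
>  s0   s0  s1 
   s1   s0  s2 
   s2   s0  s3 
   s3   s4  s3 
 * s4   s0  s1 
(> = start, * = accepting)

start=s0 accept=s4 s0-x->s0 s0-y->s1 s1-x->s0 s1-y->s2 s2-x->s0 s2-y->s3 s3-x->s4 s3-y->s3 s4-x->s0 s4-y->s1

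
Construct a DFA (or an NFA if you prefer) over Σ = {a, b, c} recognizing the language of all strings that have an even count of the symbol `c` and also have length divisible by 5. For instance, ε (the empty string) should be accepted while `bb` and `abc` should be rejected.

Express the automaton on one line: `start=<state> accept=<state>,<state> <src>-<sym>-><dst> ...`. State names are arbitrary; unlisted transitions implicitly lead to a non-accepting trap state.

Handle the two conditions separately and then intersect. The first has 2 states tracking the count of `c`s modulo 2; the second has 5 states tracking the input length modulo 5. A product state is a pair (one from each), accepting exactly when both do.
A 10-state machine:
        a   b   c  
>* s0   s1  s1  s2 
   s1   s3  s3  s4 
   s2   s4  s4  s3 
   s3   s5  s5  s6 
   s4   s6  s6  s5 
   s5   s7  s7  s8 
   s6   s8  s8  s7 
   s7   s0  s0  s9 
   s8   s9  s9  s0 
   s9   s2  s2  s1 
(> = start, * = accepting)

start=s0 accept=s0 s0-a->s1 s0-b->s1 s0-c->s2 s1-a->s3 s1-b->s3 s1-c->s4 s2-a->s4 s2-b->s4 s2-c->s3 s3-a->s5 s3-b->s5 s3-c->s6 s4-a->s6 s4-b->s6 s4-c->s5 s5-a->s7 s5-b->s7 s5-c->s8 s6-a->s8 s6-b->s8 s6-c->s7 s7-a->s0 s7-b->s0 s7-c->s9 s8-a->s9 s8-b->s9 s8-c->s0 s9-a->s2 s9-b->s2 s9-c->s1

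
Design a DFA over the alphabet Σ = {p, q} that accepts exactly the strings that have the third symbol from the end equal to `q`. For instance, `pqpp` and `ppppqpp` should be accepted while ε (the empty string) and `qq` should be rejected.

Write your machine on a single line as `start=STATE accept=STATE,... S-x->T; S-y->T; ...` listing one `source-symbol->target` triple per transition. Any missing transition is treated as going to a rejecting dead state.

start=S0; accept=S11,S12,S13,S14; S0-p->S1; S0-q->S2; S1-p->S3; S1-q->S4; S2-p->S5; S2-q->S6; S3-p->S7; S3-q->S8; S4-p->S9; S4-q->S10; S5-p->S11; S5-q->S12; S6-p->S13; S6-q->S14; S7-p->S7; S7-q->S8; S8-p->S9; S8-q->S10; S9-p->S11; S9-q->S12; S10-p->S13; S10-q->S14; S11-p->S7; S11-q->S8; S12-p->S9; S12-q->S10; S13-p->S11; S13-q->S12; S14-p->S13; S14-q->S14

A DFA must remember the last 3 symbols (since which symbol is third-to-last isn't known until the input ends). Use one state per possible window of the last ≤3 symbols; accept from those whose window starts with `q`.
A 15-state machine:
          p    q  
>  S0     S1   S2 
   S1     S3   S4 
   S2     S5   S6 
   S3     S7   S8 
   S4     S9  S10 
   S5    S11  S12 
   S6    S13  S14 
   S7     S7   S8 
   S8     S9  S10 
   S9    S11  S12 
   S10   S13  S14 
 * S11    S7   S8 
 * S12    S9  S10 
 * S13   S11  S12 
 * S14   S13  S14 
(> = start, * = accepting)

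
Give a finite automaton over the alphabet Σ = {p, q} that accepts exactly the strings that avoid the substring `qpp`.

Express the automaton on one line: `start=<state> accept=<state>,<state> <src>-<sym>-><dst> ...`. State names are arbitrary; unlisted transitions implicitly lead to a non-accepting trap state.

start=s0 accept=s0,s1,s2 s0-p->s0 s0-q->s1 s1-p->s2 s1-q->s1 s2-p->s3 s2-q->s1 s3-p->s3 s3-q->s3

This is the complement of 'contains `qpp`'. Use the same substring-matching states — s0 through s3 holding how much of `qpp` has just been matched — but flip the accepting set: everything except the trap s3 accepts.
A 4-state machine:
        p   q  
>* s0   s0  s1 
 * s1   s2  s1 
 * s2   s3  s1 
   s3   s3  s3 
(> = start, * = accepting)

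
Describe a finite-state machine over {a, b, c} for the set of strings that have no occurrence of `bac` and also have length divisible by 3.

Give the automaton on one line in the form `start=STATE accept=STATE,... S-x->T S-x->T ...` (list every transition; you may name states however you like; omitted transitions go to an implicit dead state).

Handle the two conditions separately and then intersect. The first has 4 states tracking partial matches of the forbidden pattern `bac`; the second has 3 states tracking the input length modulo 3. A product state is a pair (one from each), accepting exactly when both do.
12 states suffice.
          a    b    c  
>* q0     q1   q2   q1 
   q1     q3   q4   q3 
   q2     q5   q4   q3 
   q3     q0   q6   q0 
   q4     q7   q6   q0 
   q5     q0   q6   q8 
 * q6     q9   q2   q1 
 * q7     q1   q2  q10 
   q8    q10  q10  q10 
   q9     q3   q4  q11 
   q10   q11  q11  q11 
   q11    q8   q8   q8 
(> = start, * = accepting)

start=q0 accept=q0,q6,q7 q0-a->q1 q0-b->q2 q0-c->q1 q1-a->q3 q1-b->q4 q1-c->q3 q2-a->q5 q2-b->q4 q2-c->q3 q3-a->q0 q3-b->q6 q3-c->q0 q4-a->q7 q4-b->q6 q4-c->q0 q5-a->q0 q5-b->q6 q5-c->q8 q6-a->q9 q6-b->q2 q6-c->q1 q7-a->q1 q7-b->q2 q7-c->q10 q8-a->q10 q8-b->q10 q8-c->q10 q9-a->q3 q9-b->q4 q9-c->q11 q10-a->q11 q10-b->q11 q10-c->q11 q11-a->q8 q11-b->q8 q11-c->q8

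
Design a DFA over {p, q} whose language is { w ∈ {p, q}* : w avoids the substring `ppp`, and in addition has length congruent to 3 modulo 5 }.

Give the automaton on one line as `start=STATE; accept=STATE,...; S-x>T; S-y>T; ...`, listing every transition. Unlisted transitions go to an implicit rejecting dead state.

Build one automaton per condition and run them in lockstep. The first has 4 states tracking partial matches of the forbidden pattern `ppp`; the second has 5 states tracking the input length modulo 5. A product state is a pair (one from each), accepting exactly when both do.
20 states suffice.
       p  q 
>  A   B  C 
   B   D  E 
   C   F  E 
   D   G  H 
   E   I  H 
   F   J  H 
   G   K  K 
 * H   L  M 
 * I   N  M 
 * J   K  M 
   K   O  O 
   L   P  A 
   M   Q  A 
   N   O  A 
   O   R  R 
   P   R  C 
   Q   S  C 
   R   T  T 
   S   T  E 
   T   G  G 
(> = start, * = accepting)

start=A; accept=H,I,J; A-p>B; A-q>C; B-p>D; B-q>E; C-p>F; C-q>E; D-p>G; D-q>H; E-p>I; E-q>H; F-p>J; F-q>H; G-p>K; G-q>K; H-p>L; H-q>M; I-p>N; I-q>M; J-p>K; J-q>M; K-p>O; K-q>O; L-p>P; L-q>A; M-p>Q; M-q>A; N-p>O; N-q>A; O-p>R; O-q>R; P-p>R; P-q>C; Q-p>S; Q-q>C; R-p>T; R-q>T; S-p>T; S-q>E; T-p>G; T-q>G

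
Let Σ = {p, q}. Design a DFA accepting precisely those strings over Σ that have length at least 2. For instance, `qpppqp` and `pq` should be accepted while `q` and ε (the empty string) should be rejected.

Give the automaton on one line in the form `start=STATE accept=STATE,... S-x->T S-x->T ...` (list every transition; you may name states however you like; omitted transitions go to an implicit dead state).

start=S0 accept=S2,S3 S0-p->S1 S0-q->S1 S1-p->S2 S1-q->S2 S2-p->S3 S2-q->S3 S3-p->S3 S3-q->S3

Count input length up to 3: every symbol moves from S0 toward S3, which means 'more than 2' and absorbs. Accept from {S2, S3}.
        p   q  
>  S0   S1  S1 
   S1   S2  S2 
 * S2   S3  S3 
 * S3   S3  S3 
(> = start, * = accepting)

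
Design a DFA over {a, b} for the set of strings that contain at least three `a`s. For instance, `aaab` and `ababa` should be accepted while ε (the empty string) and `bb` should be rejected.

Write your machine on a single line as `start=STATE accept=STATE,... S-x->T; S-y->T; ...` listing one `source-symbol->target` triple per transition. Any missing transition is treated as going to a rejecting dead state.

start=q0; accept=q3,q4; q0-a->q1; q0-b->q0; q1-a->q2; q1-b->q1; q2-a->q3; q2-b->q2; q3-a->q4; q3-b->q3; q4-a->q4; q4-b->q4

Count `a`s, saturating at 4: states q0 through q3 mean 0 through 3 `a`s seen; q4 means more than 3. Each `a` increments (capped at q4); other symbols loop. Accept from {q3, q4}.
A 5-state machine:
        a   b  
>  q0   q1  q0 
   q1   q2  q1 
   q2   q3  q2 
 * q3   q4  q3 
 * q4   q4  q4 
(> = start, * = accepting)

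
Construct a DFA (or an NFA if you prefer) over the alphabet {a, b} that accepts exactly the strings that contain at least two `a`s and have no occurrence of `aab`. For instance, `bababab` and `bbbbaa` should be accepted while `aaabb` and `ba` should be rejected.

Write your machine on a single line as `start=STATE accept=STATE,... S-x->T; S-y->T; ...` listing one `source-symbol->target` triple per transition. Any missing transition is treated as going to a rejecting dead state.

Build one automaton per condition and run them in lockstep. One (4 states) tracks the count of `a`s, saturating at 3; the other (4 states) tracks partial matches of the forbidden pattern `aab`. Each combined state is a pair, one component from each; accept when both components accept.
11 states suffice.
          a    b  
>  s0     s1   s0 
   s1     s2   s3 
 * s2     s4   s5 
   s3     s6   s3 
 * s4     s4   s7 
   s5     s7   s5 
 * s6     s4   s8 
   s7     s7   s7 
 * s8     s9   s8 
 * s9     s4  s10 
 * s10    s9  s10 
(> = start, * = accepting)

start=s0; accept=s2,s4,s6,s8,s9,s10; s0-a->s1; s0-b->s0; s1-a->s2; s1-b->s3; s2-a->s4; s2-b->s5; s3-a->s6; s3-b->s3; s4-a->s4; s4-b->s7; s5-a->s7; s5-b->s5; s6-a->s4; s6-b->s8; s7-a->s7; s7-b->s7; s8-a->s9; s8-b->s8; s9-a->s4; s9-b->s10; s10-a->s9; s10-b->s10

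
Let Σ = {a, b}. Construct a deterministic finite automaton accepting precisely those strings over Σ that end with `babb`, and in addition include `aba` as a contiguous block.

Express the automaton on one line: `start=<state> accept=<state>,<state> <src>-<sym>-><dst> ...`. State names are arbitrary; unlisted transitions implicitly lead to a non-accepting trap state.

start=q0 accept=q7 q0-a->q1 q0-b->q0 q1-a->q1 q1-b->q2 q2-a->q3 q2-b->q0 q3-a->q4 q3-b->q5 q4-a->q4 q4-b->q6 q5-a->q3 q5-b->q7 q6-a->q3 q6-b->q6 q7-a->q3 q7-b->q6

Build one automaton per condition and run them in lockstep. The first has 5 states tracking how much of the suffix `babb` has currently been matched; the second has 4 states tracking whether and how much of `aba` has been seen. A product state is a pair (one from each), accepting exactly when both do. After merging equivalent states the machine shrinks.
An 8-state machine:
        a   b  
>  q0   q1  q0 
   q1   q1  q2 
   q2   q3  q0 
   q3   q4  q5 
   q4   q4  q6 
   q5   q3  q7 
   q6   q3  q6 
 * q7   q3  q6 
(> = start, * = accepting)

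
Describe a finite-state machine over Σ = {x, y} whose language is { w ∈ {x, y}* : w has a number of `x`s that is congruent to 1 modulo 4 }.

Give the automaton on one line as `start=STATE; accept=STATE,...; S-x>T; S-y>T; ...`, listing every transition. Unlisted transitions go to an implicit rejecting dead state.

The only thing that matters is how many `x`s have appeared, reduced mod 4. Use one state per residue: q0 for 0, …, q3 for 3. Reading `x` moves to the next residue; anything else stays put. q1 is accepting.
With 4 states:
        x   y  
>  q0   q1  q0 
 * q1   q2  q1 
   q2   q3  q2 
   q3   q0  q3 
(> = start, * = accepting)

start=q0; accept=q1; q0-x>q1; q0-y>q0; q1-x>q2; q1-y>q1; q2-x>q3; q2-y>q2; q3-x>q0; q3-y>q3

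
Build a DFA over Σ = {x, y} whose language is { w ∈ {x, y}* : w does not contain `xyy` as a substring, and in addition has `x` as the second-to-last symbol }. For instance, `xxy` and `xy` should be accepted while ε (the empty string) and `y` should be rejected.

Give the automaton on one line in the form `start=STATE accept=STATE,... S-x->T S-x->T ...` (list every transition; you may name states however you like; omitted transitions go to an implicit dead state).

Handle the two conditions separately and then intersect. The first has 4 states tracking partial matches of the forbidden pattern `xyy`; the second has 7 states tracking the last 2 symbols read. A product state is a pair (one from each), accepting exactly when both do.
An 11-state machine:
          x    y  
>  q0     q1   q2 
   q1     q3   q4 
   q2     q5   q6 
 * q3     q3   q4 
 * q4     q5   q7 
   q5     q3   q4 
   q6     q5   q6 
   q7     q8   q7 
   q8     q9  q10 
   q9     q9  q10 
   q10    q8   q7 
(> = start, * = accepting)

start=q0 accept=q3,q4 q0-x->q1 q0-y->q2 q1-x->q3 q1-y->q4 q2-x->q5 q2-y->q6 q3-x->q3 q3-y->q4 q4-x->q5 q4-y->q7 q5-x->q3 q5-y->q4 q6-x->q5 q6-y->q6 q7-x->q8 q7-y->q7 q8-x->q9 q8-y->q10 q9-x->q9 q9-y->q10 q10-x->q8 q10-y->q7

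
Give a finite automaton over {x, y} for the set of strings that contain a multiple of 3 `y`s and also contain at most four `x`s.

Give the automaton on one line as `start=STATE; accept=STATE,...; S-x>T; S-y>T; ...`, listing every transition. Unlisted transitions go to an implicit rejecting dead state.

Handle the two conditions separately and then intersect. The first has 3 states tracking the count of `y`s modulo 3; the second has 6 states tracking the count of `x`s, saturating at 5. A product state is a pair (one from each), accepting exactly when both do. After merging equivalent states the machine shrinks.
A 16-state machine:
          x    y  
>* q0     q1   q2 
 * q1     q3   q4 
   q2     q4   q5 
 * q3     q6   q7 
   q4     q7   q8 
   q5     q8   q0 
 * q6     q9  q10 
   q7    q10  q11 
   q8    q11   q1 
 * q9    q12  q13 
   q10   q13  q14 
   q11   q14   q3 
   q12   q12  q12 
   q13   q12  q15 
   q14   q15   q6 
   q15   q12   q9 
(> = start, * = accepting)

start=q0; accept=q0,q1,q3,q6,q9; q0-x>q1; q0-y>q2; q1-x>q3; q1-y>q4; q2-x>q4; q2-y>q5; q3-x>q6; q3-y>q7; q4-x>q7; q4-y>q8; q5-x>q8; q5-y>q0; q6-x>q9; q6-y>q10; q7-x>q10; q7-y>q11; q8-x>q11; q8-y>q1; q9-x>q12; q9-y>q13; q10-x>q13; q10-y>q14; q11-x>q14; q11-y>q3; q12-x>q12; q12-y>q12; q13-x>q12; q13-y>q15; q14-x>q15; q14-y>q6; q15-x>q12; q15-y>q9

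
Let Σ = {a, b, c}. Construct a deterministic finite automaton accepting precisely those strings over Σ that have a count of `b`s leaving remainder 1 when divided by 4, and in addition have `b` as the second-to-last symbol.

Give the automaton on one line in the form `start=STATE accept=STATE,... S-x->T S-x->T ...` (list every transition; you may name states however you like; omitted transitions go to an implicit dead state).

start=s0 accept=s2,s7 s0-a->s0 s0-b->s1 s0-c->s0 s1-a->s2 s1-b->s3 s1-c->s2 s2-a->s4 s2-b->s3 s2-c->s4 s3-a->s3 s3-b->s5 s3-c->s3 s4-a->s4 s4-b->s3 s4-c->s4 s5-a->s5 s5-b->s6 s5-c->s5 s6-a->s0 s6-b->s7 s6-c->s0 s7-a->s2 s7-b->s3 s7-c->s2

Build one automaton per condition and run them in lockstep. The first has 4 states tracking the count of `b`s modulo 4; the second has 13 states tracking the last 2 symbols read. A product state is a pair (one from each), accepting exactly when both do. Minimizing collapses redundant product states.
8 states suffice.
        a   b   c  
>  s0   s0  s1  s0 
   s1   s2  s3  s2 
 * s2   s4  s3  s4 
   s3   s3  s5  s3 
   s4   s4  s3  s4 
   s5   s5  s6  s5 
   s6   s0  s7  s0 
 * s7   s2  s3  s2 
(> = start, * = accepting)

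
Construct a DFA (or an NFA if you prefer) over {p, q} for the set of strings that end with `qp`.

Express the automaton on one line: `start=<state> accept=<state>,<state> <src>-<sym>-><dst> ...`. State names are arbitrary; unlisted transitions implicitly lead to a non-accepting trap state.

start=s0 accept=s2 s0-p->s0 s0-q->s1 s1-p->s2 s1-q->s1 s2-p->s0 s2-q->s1

Remember how much of `qp` the current input suffix matches. State s0 means no match yet; s1 means the last symbol is `q`; s2 means the last 2 symbols are `qp`. Only s2 accepts. On a mismatch, fall back to the longest proper suffix that is still a prefix of `qp`.
        p   q  
>  s0   s0  s1 
   s1   s2  s1 
 * s2   s0  s1 
(> = start, * = accepting)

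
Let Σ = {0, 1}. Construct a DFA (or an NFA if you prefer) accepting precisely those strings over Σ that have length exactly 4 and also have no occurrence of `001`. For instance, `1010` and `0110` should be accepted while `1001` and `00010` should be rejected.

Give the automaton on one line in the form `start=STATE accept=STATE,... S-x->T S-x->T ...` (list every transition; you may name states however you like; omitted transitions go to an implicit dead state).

start=q0 accept=q9 q0-0->q1 q0-1->q2 q1-0->q3 q1-1->q4 q2-0->q5 q2-1->q4 q3-0->q6 q3-1->q7 q4-0->q8 q4-1->q8 q5-0->q6 q5-1->q8 q6-0->q9 q6-1->q7 q7-0->q7 q7-1->q7 q8-0->q9 q8-1->q9 q9-0->q7 q9-1->q7

Run two small machines in parallel and take their product. The first has 6 states tracking the input length, saturating at 5; the second has 4 states tracking partial matches of the forbidden pattern `001`. A product state is a pair (one from each), accepting exactly when both do. Equivalent product states are then merged.
With 10 states:
        0   1  
>  q0   q1  q2 
   q1   q3  q4 
   q2   q5  q4 
   q3   q6  q7 
   q4   q8  q8 
   q5   q6  q8 
   q6   q9  q7 
   q7   q7  q7 
   q8   q9  q9 
 * q9   q7  q7 
(> = start, * = accepting)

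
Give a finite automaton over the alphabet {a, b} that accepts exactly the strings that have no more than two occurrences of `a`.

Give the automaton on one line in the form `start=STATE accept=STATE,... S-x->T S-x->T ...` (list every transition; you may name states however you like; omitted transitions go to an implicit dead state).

start=S0 accept=S0,S1,S2 S0-a->S1 S0-b->S0 S1-a->S2 S1-b->S1 S2-a->S3 S2-b->S2 S3-a->S3 S3-b->S3

Count `a`s, saturating at 3: states S0 through S2 mean 0 through 2 `a`s seen; S3 means more than 2. Each `a` increments (capped at S3); other symbols loop. Accept from {S0, S1, S2}.
4 states suffice.
        a   b  
>* S0   S1  S0 
 * S1   S2  S1 
 * S2   S3  S2 
   S3   S3  S3 
(> = start, * = accepting)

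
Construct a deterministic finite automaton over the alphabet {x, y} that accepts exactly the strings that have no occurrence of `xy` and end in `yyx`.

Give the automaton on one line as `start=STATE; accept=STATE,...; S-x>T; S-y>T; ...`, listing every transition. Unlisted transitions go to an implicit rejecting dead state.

start=q0; accept=q7; q0-x>q1; q0-y>q2; q1-x>q1; q1-y>q3; q2-x>q1; q2-y>q4; q3-x>q5; q3-y>q6; q4-x>q7; q4-y>q4; q5-x>q5; q5-y>q3; q6-x>q8; q6-y>q6; q7-x>q1; q7-y>q3; q8-x>q5; q8-y>q3

Build one automaton per condition and run them in lockstep. One (3 states) tracks partial matches of the forbidden pattern `xy`; the other (4 states) tracks how much of the suffix `yyx` has currently been matched. Each combined state is a pair, one component from each; accept when both components accept.
With 9 states:
        x   y  
>  q0   q1  q2 
   q1   q1  q3 
   q2   q1  q4 
   q3   q5  q6 
   q4   q7  q4 
   q5   q5  q3 
   q6   q8  q6 
 * q7   q1  q3 
   q8   q5  q3 
(> = start, * = accepting)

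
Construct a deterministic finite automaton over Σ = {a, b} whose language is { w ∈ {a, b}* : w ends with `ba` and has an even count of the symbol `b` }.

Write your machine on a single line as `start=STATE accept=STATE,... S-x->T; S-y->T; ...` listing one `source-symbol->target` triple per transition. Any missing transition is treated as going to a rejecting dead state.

Build one automaton per condition and run them in lockstep. The first has 3 states tracking how much of the suffix `ba` has currently been matched; the second has 2 states tracking the count of `b`s modulo 2. A product state is a pair (one from each), accepting exactly when both do.
        a   b  
>  q0   q0  q1 
   q1   q2  q3 
   q2   q4  q3 
   q3   q5  q1 
   q4   q4  q3 
 * q5   q0  q1 
(> = start, * = accepting)

start=q0; accept=q5; q0-a->q0; q0-b->q1; q1-a->q2; q1-b->q3; q2-a->q4; q2-b->q3; q3-a->q5; q3-b->q1; q4-a->q4; q4-b->q3; q5-a->q0; q5-b->q1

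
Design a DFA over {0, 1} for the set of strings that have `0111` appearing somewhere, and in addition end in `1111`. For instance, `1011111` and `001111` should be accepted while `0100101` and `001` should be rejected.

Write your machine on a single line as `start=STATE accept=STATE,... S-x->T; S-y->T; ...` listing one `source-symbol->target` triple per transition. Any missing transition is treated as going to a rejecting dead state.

start=q0; accept=q5; q0-0->q1; q0-1->q0; q1-0->q1; q1-1->q2; q2-0->q1; q2-1->q3; q3-0->q1; q3-1->q4; q4-0->q1; q4-1->q5; q5-0->q1; q5-1->q5

Run two small machines in parallel and take their product. One (5 states) tracks whether and how much of `0111` has been seen; the other (5 states) tracks how much of the suffix `1111` has currently been matched. Each combined state is a pair, one component from each; accept when both components accept. After merging equivalent states the machine shrinks.
With 6 states:
        0   1  
>  q0   q1  q0 
   q1   q1  q2 
   q2   q1  q3 
   q3   q1  q4 
   q4   q1  q5 
 * q5   q1  q5 
(> = start, * = accepting)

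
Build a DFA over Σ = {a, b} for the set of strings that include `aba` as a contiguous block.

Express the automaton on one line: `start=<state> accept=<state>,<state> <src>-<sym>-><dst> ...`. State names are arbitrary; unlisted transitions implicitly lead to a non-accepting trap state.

start=q0 accept=q3 q0-a->q1 q0-b->q0 q1-a->q1 q1-b->q2 q2-a->q3 q2-b->q0 q3-a->q3 q3-b->q3

States q0..q2 record the length of the longest prefix of `aba` that matches the current input suffix. Reaching q3 means `aba` has been seen, and we stay there forever. Accept from q3.
        a   b  
>  q0   q1  q0 
   q1   q1  q2 
   q2   q3  q0 
 * q3   q3  q3 
(> = start, * = accepting)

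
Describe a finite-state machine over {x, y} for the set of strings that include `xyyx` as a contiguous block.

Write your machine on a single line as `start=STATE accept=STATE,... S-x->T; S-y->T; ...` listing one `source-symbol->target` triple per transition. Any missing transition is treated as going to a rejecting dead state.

Track how much of `xyyx` has been matched so far: state q0 is no progress, q4 is the absorbing accept state reached once `xyyx` has occurred. Intermediate states record partial matches; on a mismatch, fall back to the longest reusable overlap.
With 5 states:
        x   y  
>  q0   q1  q0 
   q1   q1  q2 
   q2   q1  q3 
   q3   q4  q0 
 * q4   q4  q4 
(> = start, * = accepting)

start=q0; accept=q4; q0-x->q1; q0-y->q0; q1-x->q1; q1-y->q2; q2-x->q1; q2-y->q3; q3-x->q4; q3-y->q0; q4-x->q4; q4-y->q4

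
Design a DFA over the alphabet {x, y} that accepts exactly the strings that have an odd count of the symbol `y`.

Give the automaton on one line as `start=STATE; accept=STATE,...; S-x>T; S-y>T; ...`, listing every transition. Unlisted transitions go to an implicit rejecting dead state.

start=s0; accept=s1; s0-x>s0; s0-y>s1; s1-x>s1; s1-y>s0

Keep the running count of `y`s modulo 2: each `y` advances along the cycle s0 → s1 → s0 while other symbols loop. Accept at s1.
A 2-state machine:
        x   y  
>  s0   s0  s1 
 * s1   s1  s0 
(> = start, * = accepting)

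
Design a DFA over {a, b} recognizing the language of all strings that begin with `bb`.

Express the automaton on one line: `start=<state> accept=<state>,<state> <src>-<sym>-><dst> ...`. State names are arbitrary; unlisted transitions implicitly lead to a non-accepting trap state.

start=q0 accept=q2 q0-a->q3 q0-b->q1 q1-a->q3 q1-b->q2 q2-a->q2 q2-b->q2 q3-a->q3 q3-b->q3

Walk along `bb` while the input agrees: from q0 take `b` to q1, and so on. Any deviation drops to the rejecting sink q3. Once q2 is reached the prefix is confirmed and every continuation is accepted.
A 4-state machine:
        a   b  
>  q0   q3  q1 
   q1   q3  q2 
 * q2   q2  q2 
   q3   q3  q3 
(> = start, * = accepting)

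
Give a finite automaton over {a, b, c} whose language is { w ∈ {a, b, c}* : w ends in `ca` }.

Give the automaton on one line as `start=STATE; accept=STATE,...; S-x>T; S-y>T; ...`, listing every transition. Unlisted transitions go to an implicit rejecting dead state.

Remember how much of `ca` the current input suffix matches. State q0 means no match yet; q1 means the last symbol is `c`; q2 means the last 2 symbols are `ca`. Only q2 accepts. On a mismatch, fall back to the longest proper suffix that is still a prefix of `ca`.
A 3-state machine:
        a   b   c  
>  q0   q0  q0  q1 
   q1   q2  q0  q1 
 * q2   q0  q0  q1 
(> = start, * = accepting)

start=q0; accept=q2; q0-a>q0; q0-b>q0; q0-c>q1; q1-a>q2; q1-b>q0; q1-c>q1; q2-a>q0; q2-b>q0; q2-c>q1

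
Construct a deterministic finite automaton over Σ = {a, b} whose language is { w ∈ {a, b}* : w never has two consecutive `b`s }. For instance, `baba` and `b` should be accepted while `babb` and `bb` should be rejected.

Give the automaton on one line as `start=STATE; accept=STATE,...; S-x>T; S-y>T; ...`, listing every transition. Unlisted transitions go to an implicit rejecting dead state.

This is the complement of 'contains `bb`'. Use the same substring-matching states — S0 through S2 holding how much of `bb` has just been matched — but flip the accepting set: everything except the trap S2 accepts.
A 3-state machine:
        a   b  
>* S0   S0  S1 
 * S1   S0  S2 
   S2   S2  S2 
(> = start, * = accepting)

start=S0; accept=S0,S1; S0-a>S0; S0-b>S1; S1-a>S0; S1-b>S2; S2-a>S2; S2-b>S2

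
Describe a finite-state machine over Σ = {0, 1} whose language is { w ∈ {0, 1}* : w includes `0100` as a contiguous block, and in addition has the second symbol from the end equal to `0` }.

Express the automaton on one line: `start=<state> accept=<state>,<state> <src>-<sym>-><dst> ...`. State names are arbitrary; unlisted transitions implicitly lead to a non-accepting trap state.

Handle the two conditions separately and then intersect. The first has 5 states tracking whether and how much of `0100` has been seen; the second has 7 states tracking the last 2 symbols read. A product state is a pair (one from each), accepting exactly when both do. Equivalent product states are then merged.
An 8-state machine:
       0  1 
>  A   B  A 
   B   B  C 
   C   D  A 
   D   E  C 
 * E   E  F 
 * F   G  H 
   G   E  F 
   H   G  H 
(> = start, * = accepting)

start=A accept=E,F A-0->B A-1->A B-0->B B-1->C C-0->D C-1->A D-0->E D-1->C E-0->E E-1->F F-0->G F-1->H G-0->E G-1->F H-0->G H-1->H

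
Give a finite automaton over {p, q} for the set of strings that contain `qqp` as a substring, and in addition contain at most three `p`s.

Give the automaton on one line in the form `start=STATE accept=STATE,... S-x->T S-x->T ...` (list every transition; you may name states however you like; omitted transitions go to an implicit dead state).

Build one automaton per condition and run them in lockstep. One (4 states) tracks whether and how much of `qqp` has been seen; the other (5 states) tracks the count of `p`s, saturating at 4. Each combined state is a pair, one component from each; accept when both components accept. Minimizing collapses redundant product states.
13 states suffice.
          p    q  
>  s0     s1   s2 
   s1     s3   s4 
   s2     s1   s5 
   s3     s6   s7 
   s4     s3   s8 
   s5     s9   s5 
   s6     s6   s6 
   s7     s6  s10 
   s8    s11   s8 
 * s9    s11   s9 
   s10   s12  s10 
 * s11   s12  s11 
 * s12    s6  s12 
(> = start, * = accepting)

start=s0 accept=s9,s11,s12 s0-p->s1 s0-q->s2 s1-p->s3 s1-q->s4 s2-p->s1 s2-q->s5 s3-p->s6 s3-q->s7 s4-p->s3 s4-q->s8 s5-p->s9 s5-q->s5 s6-p->s6 s6-q->s6 s7-p->s6 s7-q->s10 s8-p->s11 s8-q->s8 s9-p->s11 s9-q->s9 s10-p->s12 s10-q->s10 s11-p->s12 s11-q->s11 s12-p->s6 s12-q->s12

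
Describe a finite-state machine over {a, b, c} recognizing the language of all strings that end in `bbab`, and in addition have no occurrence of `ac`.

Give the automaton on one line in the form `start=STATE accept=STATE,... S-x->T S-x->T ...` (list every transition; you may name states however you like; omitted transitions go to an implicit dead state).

Build one automaton per condition and run them in lockstep. The first has 5 states tracking how much of the suffix `bbab` has currently been matched; the second has 3 states tracking partial matches of the forbidden pattern `ac`. A product state is a pair (one from each), accepting exactly when both do. Equivalent product states are then merged.
        a   b   c  
>  q0   q1  q2  q0 
   q1   q1  q2  q3 
   q2   q1  q4  q0 
   q3   q3  q3  q3 
   q4   q5  q4  q0 
   q5   q1  q6  q3 
 * q6   q1  q4  q0 
(> = start, * = accepting)

start=q0 accept=q6 q0-a->q1 q0-b->q2 q0-c->q0 q1-a->q1 q1-b->q2 q1-c->q3 q2-a->q1 q2-b->q4 q2-c->q0 q3-a->q3 q3-b->q3 q3-c->q3 q4-a->q5 q4-b->q4 q4-c->q0 q5-a->q1 q5-b->q6 q5-c->q3 q6-a->q1 q6-b->q4 q6-c->q0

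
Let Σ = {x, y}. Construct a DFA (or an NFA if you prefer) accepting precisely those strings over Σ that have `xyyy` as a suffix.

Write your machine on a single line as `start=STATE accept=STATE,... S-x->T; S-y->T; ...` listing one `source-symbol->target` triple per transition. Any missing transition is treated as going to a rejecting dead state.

Remember how much of `xyyy` the current input suffix matches. State q0 means no match yet; q1 means the last symbol is `x`; q2 means the last 2 symbols are `xy`; q3 means the last 3 symbols are `xyy`; q4 means the last 4 symbols are `xyyy`. Only q4 accepts. On a mismatch, fall back to the longest proper suffix that is still a prefix of `xyyy`.
With 5 states:
        x   y  
>  q0   q1  q0 
   q1   q1  q2 
   q2   q1  q3 
   q3   q1  q4 
 * q4   q1  q0 
(> = start, * = accepting)

start=q0; accept=q4; q0-x->q1; q0-y->q0; q1-x->q1; q1-y->q2; q2-x->q1; q2-y->q3; q3-x->q1; q3-y->q4; q4-x->q1; q4-y->q0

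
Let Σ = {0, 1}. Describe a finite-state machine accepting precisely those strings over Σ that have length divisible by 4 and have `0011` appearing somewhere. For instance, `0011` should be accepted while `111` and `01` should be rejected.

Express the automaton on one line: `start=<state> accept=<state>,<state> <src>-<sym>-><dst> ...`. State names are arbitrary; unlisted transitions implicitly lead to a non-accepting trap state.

start=A accept=N A-0->B A-1->C B-0->D B-1->E C-0->F C-1->E D-0->G D-1->H E-0->I E-1->J F-0->G F-1->J G-0->K G-1->L H-0->M H-1->N I-0->K I-1->A J-0->M J-1->A K-0->O K-1->P L-0->B L-1->Q M-0->O M-1->C N-0->Q N-1->Q O-0->D O-1->R P-0->F P-1->S Q-0->S Q-1->S R-0->I R-1->T S-0->T S-1->T T-0->N T-1->N

Run two small machines in parallel and take their product. One (4 states) tracks the input length modulo 4; the other (5 states) tracks whether and how much of `0011` has been seen. Each combined state is a pair, one component from each; accept when both components accept.
A 20-state machine:
       0  1 
>  A   B  C 
   B   D  E 
   C   F  E 
   D   G  H 
   E   I  J 
   F   G  J 
   G   K  L 
   H   M  N 
   I   K  A 
   J   M  A 
   K   O  P 
   L   B  Q 
   M   O  C 
 * N   Q  Q 
   O   D  R 
   P   F  S 
   Q   S  S 
   R   I  T 
   S   T  T 
   T   N  N 
(> = start, * = accepting)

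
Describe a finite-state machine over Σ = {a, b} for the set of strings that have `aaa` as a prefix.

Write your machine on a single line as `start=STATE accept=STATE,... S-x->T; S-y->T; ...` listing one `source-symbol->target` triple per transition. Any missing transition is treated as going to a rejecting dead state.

start=S0; accept=S3; S0-a->S1; S0-b->S4; S1-a->S2; S1-b->S4; S2-a->S3; S2-b->S4; S3-a->S3; S3-b->S3; S4-a->S4; S4-b->S4

Check the first 3 symbols one by one: S0 through S2 record how many have matched `aaa` so far; any wrong symbol goes to the dead state S4. After all 3 match we enter the accepting sink S3.
        a   b  
>  S0   S1  S4 
   S1   S2  S4 
   S2   S3  S4 
 * S3   S3  S3 
   S4   S4  S4 
(> = start, * = accepting)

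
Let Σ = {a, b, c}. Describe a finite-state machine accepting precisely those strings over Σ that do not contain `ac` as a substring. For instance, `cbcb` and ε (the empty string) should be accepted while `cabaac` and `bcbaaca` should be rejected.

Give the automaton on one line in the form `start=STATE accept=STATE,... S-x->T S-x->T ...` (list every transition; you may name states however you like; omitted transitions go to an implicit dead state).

start=s0 accept=s0,s1 s0-a->s1 s0-b->s0 s0-c->s0 s1-a->s1 s1-b->s0 s1-c->s2 s2-a->s2 s2-b->s2 s2-c->s2

Track partial matches of the forbidden pattern `ac`. State s2 is a dead state reached once `ac` has occurred; every other state accepts. s0 means no part of `ac` is currently matched.
        a   b   c  
>* s0   s1  s0  s0 
 * s1   s1  s0  s2 
   s2   s2  s2  s2 
(> = start, * = accepting)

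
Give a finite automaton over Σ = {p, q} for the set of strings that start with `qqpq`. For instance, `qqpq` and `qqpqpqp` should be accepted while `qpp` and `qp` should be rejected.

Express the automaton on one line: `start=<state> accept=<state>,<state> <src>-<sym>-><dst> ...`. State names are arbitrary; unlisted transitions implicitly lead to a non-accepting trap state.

Walk along `qqpq` while the input agrees: from s0 take `q` to s1, and so on. Any deviation drops to the rejecting sink s5. Once s4 is reached the prefix is confirmed and every continuation is accepted.
        p   q  
>  s0   s5  s1 
   s1   s5  s2 
   s2   s3  s5 
   s3   s5  s4 
 * s4   s4  s4 
   s5   s5  s5 
(> = start, * = accepting)

start=s0 accept=s4 s0-p->s5 s0-q->s1 s1-p->s5 s1-q->s2 s2-p->s3 s2-q->s5 s3-p->s5 s3-q->s4 s4-p->s4 s4-q->s4 s5-p->s5 s5-q->s5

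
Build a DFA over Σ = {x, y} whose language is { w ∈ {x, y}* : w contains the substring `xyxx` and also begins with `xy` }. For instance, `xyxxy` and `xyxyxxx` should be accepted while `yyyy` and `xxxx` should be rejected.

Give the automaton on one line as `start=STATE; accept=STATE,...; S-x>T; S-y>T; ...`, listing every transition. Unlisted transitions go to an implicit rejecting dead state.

start=q0; accept=q9; q0-x>q1; q0-y>q2; q1-x>q3; q1-y>q4; q2-x>q3; q2-y>q2; q3-x>q3; q3-y>q5; q4-x>q6; q4-y>q7; q5-x>q8; q5-y>q2; q6-x>q9; q6-y>q4; q7-x>q10; q7-y>q7; q8-x>q11; q8-y>q5; q9-x>q9; q9-y>q9; q10-x>q10; q10-y>q4; q11-x>q11; q11-y>q11

Build one automaton per condition and run them in lockstep. The first has 5 states tracking whether and how much of `xyxx` has been seen; the second has 4 states tracking whether the input so far still matches the prefix `xy`. A product state is a pair (one from each), accepting exactly when both do.
A 12-state machine:
          x    y  
>  q0     q1   q2 
   q1     q3   q4 
   q2     q3   q2 
   q3     q3   q5 
   q4     q6   q7 
   q5     q8   q2 
   q6     q9   q4 
   q7    q10   q7 
   q8    q11   q5 
 * q9     q9   q9 
   q10   q10   q4 
   q11   q11  q11 
(> = start, * = accepting)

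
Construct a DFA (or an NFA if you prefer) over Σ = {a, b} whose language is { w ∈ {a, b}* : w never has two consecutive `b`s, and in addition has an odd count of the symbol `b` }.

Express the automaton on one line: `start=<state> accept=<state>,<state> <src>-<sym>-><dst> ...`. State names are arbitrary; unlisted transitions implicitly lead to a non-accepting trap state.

Build one automaton per condition and run them in lockstep. The first has 3 states tracking partial matches of the forbidden pattern `bb`; the second has 2 states tracking the count of `b`s modulo 2. A product state is a pair (one from each), accepting exactly when both do. After merging equivalent states the machine shrinks.
5 states suffice.
        a   b  
>  s0   s0  s1 
 * s1   s2  s3 
 * s2   s2  s4 
   s3   s3  s3 
   s4   s0  s3 
(> = start, * = accepting)

start=s0 accept=s1,s2 s0-a->s0 s0-b->s1 s1-a->s2 s1-b->s3 s2-a->s2 s2-b->s4 s3-a->s3 s3-b->s3 s4-a->s0 s4-b->s3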